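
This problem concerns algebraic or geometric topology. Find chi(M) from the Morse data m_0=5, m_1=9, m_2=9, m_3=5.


Morse theory: chi(M) = sum_k (-1)^k m_k where m_k = #(index-k critical points).
= (5) + (-9) + (9) + (-5) = 0

0


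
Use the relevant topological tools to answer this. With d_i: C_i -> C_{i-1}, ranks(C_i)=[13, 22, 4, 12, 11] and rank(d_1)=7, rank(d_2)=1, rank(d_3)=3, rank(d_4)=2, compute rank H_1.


rank H_k = rank(ker d_k) - rank(im d_{k+1}).
rank(ker d_1) = rank(C_1) - rank(d_1) = 22 - 7 = 15.
rank(im d_{1+1}) = 1.
rank H_1 = 15 - 1 = 14

14


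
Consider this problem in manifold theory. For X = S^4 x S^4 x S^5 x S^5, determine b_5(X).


Each S^d has Poincare polynomial 1 + t^d.
The product S^4 x S^4 x S^5 x S^5 has Poincare polynomial prod(1+t^d_i).
Expanding: b_0=1, b_4=2, b_5=2, b_8=1, b_9=4, b_10=1, b_13=2, b_14=2, b_18=1.
b_5 = 2

2


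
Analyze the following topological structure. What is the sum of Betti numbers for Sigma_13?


For Sigma_13: b_0 = 1, b_1 = 2g = 26, b_2 = 1.
Total = 1 + 26 + 1 = 28

28


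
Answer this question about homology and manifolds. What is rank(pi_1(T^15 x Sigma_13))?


pi_1(A x B) = pi_1(A) x pi_1(B); rank of abelianization = b_1.
b_1(T^15) = 15, b_1(Sigma_13) = 2*13 = 26.
b_1(product) = 15 + 26 = 41

41


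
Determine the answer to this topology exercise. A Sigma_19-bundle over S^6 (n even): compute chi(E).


chi(S^6) = 2 (n even), chi(Sigma_19) = 2 - 2*19 = -36.
chi(E) = 2 * (-36) = -72

-72


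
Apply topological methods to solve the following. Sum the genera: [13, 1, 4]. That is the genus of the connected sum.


Genus is additive under connected sum of orientable surfaces.
g = 13 + 1 + 4 = 18

18


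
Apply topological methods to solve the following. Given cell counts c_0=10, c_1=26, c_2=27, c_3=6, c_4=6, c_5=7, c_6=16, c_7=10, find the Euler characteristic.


chi = sum_k (-1)^k c_k.
= (-1)^0*10 + (-1)^1*26 + (-1)^2*27 + (-1)^3*6 + (-1)^4*6 + (-1)^5*7 + (-1)^6*16 + (-1)^7*10
= (10) + (-26) + (27) + (-6) + (6) + (-7) + (16) + (-10)
= 10

10


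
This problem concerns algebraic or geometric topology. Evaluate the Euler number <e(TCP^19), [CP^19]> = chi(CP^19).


For any closed oriented manifold, <e(TM),[M]> = chi(M).
chi(CP^19) = 19+1 = 20

20


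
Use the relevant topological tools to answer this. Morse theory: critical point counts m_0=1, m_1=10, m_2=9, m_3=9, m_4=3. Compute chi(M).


Morse theory: chi(M) = sum_k (-1)^k m_k where m_k = #(index-k critical points).
= (1) + (-10) + (9) + (-9) + (3) = -6

-6


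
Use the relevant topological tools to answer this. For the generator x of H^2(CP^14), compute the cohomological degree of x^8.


|x| = 2 in H^*(CP^n).
|x^8| = 8 * |x| = 8 * 2 = 16

16


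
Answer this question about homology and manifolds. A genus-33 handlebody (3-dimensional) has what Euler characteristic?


A genus-g handlebody deformation retracts to a wedge of g circles.
chi(vee_g S^1) = 1 - g.
chi(H_33) = 1 - 33 = -32

-32


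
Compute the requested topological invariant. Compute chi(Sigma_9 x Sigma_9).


chi(Sigma_9) = 2 - 2*9 = -16
chi(Sigma_9) = 2 - 2*9 = -16
chi(product) = (-16) * (-16) = 256

256


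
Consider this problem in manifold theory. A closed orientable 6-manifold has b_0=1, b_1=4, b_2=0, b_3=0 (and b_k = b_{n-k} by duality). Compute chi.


By Poincare duality b_k = b_{6-k}, so full Betti numbers: b_0=1, b_1=4, b_2=0, b_3=0, b_4=0, b_5=4, b_6=1.
chi = sum (-1)^k b_k = -6

-6


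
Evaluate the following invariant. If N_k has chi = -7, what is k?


chi = 2 - k for closed non-orientable surfaces with k crosscaps.
-7 = 2 - k
k = 2 - (-7) = 9

9


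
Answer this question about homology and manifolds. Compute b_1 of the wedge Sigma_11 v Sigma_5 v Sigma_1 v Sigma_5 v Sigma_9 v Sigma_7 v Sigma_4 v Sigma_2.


For a wedge X v Y: reduced H_k(X v Y) = H_k(X) + H_k(Y).
Each Sigma_g contributes b_1 = 2g.
b_1 = 22 + 10 + 2 + 10 + 18 + 14 + 8 + 4 = 88

88


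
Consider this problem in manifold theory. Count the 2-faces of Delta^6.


Delta^6 has 6+1 vertices. A 2-face is a choice of 2+1 vertices.
f_2 = C(6+1, 2+1) = C(7,3) = 35

35


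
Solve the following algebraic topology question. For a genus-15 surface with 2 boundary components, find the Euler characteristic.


For a compact orientable surface with genus g and b boundary components: chi = 2 - 2g - b.
chi = 2 - 2*15 - 2 = 2 - 30 - 2 = -30

-30


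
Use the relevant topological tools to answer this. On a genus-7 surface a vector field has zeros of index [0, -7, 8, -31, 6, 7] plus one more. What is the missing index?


Poincare-Hopf: sum of indices = chi(M).
chi(Sigma_7) = 2 - 2*7 = -12.
Sum of known indices = -17.
x = chi - (sum known) = -12 - (-17) = 5

5


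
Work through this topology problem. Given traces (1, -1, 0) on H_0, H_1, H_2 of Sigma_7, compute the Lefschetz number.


L(f) = tr(f_0*) - tr(f_1*) + tr(f_2*).
= 1 - (-1) + (0)
= 2

2


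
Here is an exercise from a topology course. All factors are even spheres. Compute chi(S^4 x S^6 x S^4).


chi is multiplicative: chi(X x Y) = chi(X) chi(Y).
Each even-dim sphere has chi = 2. There are 3 factors.
chi = 2^3 = 8

8


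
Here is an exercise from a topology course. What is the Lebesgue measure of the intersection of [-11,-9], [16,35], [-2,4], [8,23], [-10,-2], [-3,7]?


Intersection = [max(a_i), min(b_i)] = [16, -9].
Since 16 > -9, the intersection is empty.
Length = 0

0


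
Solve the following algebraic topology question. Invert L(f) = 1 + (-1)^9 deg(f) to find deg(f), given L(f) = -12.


L(f) = 1 + (-1)^9 deg(f) on S^9.
-12 = 1 + (-1)^9 * deg(f)
(-1)^9 * deg(f) = -13
deg(f) = 13

13


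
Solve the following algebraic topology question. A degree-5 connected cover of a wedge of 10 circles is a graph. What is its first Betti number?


Nielsen-Schreier: an index-n subgroup of F_r is free of rank 1 + n(r-1).
Equivalently: chi(cover) = n*chi(base); chi(vee_r S^1) = 1 - 10 = -9.
chi(E) = 5*(-9) = -45; rank = 1 - chi(E) = 1 - (-45) = 46.
rank = 1 + 5*(10-1) = 1 + 45 = 46

46


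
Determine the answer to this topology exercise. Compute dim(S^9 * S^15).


Join of spheres: S^m * S^n = S^{m+n+1}.
dim = 9 + 15 + 1 = 25

25


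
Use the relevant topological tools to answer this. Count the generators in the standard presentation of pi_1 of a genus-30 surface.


Standard presentation: pi_1(Sigma_g) = <a_1,b_1,...,a_g,b_g | [a_1,b_1]...[a_g,b_g] = 1>.
Number of generators = 2g = 2*30 = 60

60


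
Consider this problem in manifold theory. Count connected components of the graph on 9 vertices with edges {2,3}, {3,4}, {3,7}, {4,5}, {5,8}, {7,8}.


Run DFS/union-find over 9 vertices.
V = 9, E = 6.
Number of components = 4

4


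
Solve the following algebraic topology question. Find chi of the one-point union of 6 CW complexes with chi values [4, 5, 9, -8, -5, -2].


chi(A v B) = chi(A) + chi(B) - 1 (one point identified).
For 6 spaces: chi = (sum chi_i) - (6 - 1).
sum = 3; chi = 3 - 5 = -2

-2


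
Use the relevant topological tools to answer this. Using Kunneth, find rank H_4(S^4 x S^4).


Each S^d has Poincare polynomial 1 + t^d.
The product S^4 x S^4 has Poincare polynomial prod(1+t^d_i).
Expanding: b_0=1, b_4=2, b_8=1.
b_4 = 2

2


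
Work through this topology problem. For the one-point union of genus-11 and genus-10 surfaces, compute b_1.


For a wedge: H_1(A v B) = H_1(A) + H_1(B).
b_1(Sigma_11) = 22, b_1(Sigma_10) = 20.
b_1 = 22 + 20 = 42

42


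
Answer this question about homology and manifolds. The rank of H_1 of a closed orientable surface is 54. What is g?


For a closed orientable surface: b_1 = 2g.
54 = 2g
g = 54 / 2 = 27

27


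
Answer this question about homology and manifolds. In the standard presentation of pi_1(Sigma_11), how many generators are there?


Standard presentation: pi_1(Sigma_g) = <a_1,b_1,...,a_g,b_g | [a_1,b_1]...[a_g,b_g] = 1>.
Number of generators = 2g = 2*11 = 22

22


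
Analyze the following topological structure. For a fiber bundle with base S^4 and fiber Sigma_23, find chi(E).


chi(S^4) = 2 (n even), chi(Sigma_23) = 2 - 2*23 = -44.
chi(E) = 2 * (-44) = -88

-88


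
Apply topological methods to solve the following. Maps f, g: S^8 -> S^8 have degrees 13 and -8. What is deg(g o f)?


Degree is multiplicative under composition: deg(g o f) = deg(g) * deg(f).
= -8 * 13 = -104

-104


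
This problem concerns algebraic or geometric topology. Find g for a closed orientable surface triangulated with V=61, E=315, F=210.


chi = V - E + F = 61 - 315 + 210 = -44
For orientable closed surface: chi = 2 - 2g, so g = (2 - chi)/2.
g = (2 - (-44)) / 2 = 46 / 2 = 23

23


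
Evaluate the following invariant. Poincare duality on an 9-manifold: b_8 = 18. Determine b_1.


Poincare duality for closed orientable n-manifolds: b_k = b_{n-k}.
Here n = 9, so b_1 = b_8 = 18

18


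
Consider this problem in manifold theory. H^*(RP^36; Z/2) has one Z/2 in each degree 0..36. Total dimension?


H^k(RP^36; Z/2) = Z/2 for each 0 <= k <= 36.
Total dimension = 36 + 1 = 37

37


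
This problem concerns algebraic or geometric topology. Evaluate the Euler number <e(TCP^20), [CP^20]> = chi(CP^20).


For any closed oriented manifold, <e(TM),[M]> = chi(M).
chi(CP^20) = 20+1 = 21

21


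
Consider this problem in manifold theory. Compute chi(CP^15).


CP^15 has one cell in each even dimension 0, 2, ..., 2*15 (15+1 cells total).
All cells are even-dimensional, so chi = number of cells.
chi = 15 + 1 = 16

16


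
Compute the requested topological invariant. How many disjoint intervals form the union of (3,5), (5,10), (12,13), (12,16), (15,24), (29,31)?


Sort and merge overlapping open intervals.
Merged: (3,5), (5,10), (12,24), (29,31).
Number of components = 4

4


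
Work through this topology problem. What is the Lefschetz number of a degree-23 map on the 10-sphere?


On S^10: L(f) = tr(f_0*) + (-1)^10 tr(f_10*) = 1 + (-1)^10 * deg(f).
L(f) = 1 + (-1)^10 * 23 = 1 + 23 = 24

24


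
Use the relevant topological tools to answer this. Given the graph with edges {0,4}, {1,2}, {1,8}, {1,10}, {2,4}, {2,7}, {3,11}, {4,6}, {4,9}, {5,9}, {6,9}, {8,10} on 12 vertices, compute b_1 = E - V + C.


b_1 = E - V + (number of components).
E = 12, V = 12, components = 2.
b_1 = 12 - 12 + 2 = 2

2


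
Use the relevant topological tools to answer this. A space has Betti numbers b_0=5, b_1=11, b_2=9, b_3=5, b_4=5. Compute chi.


chi = sum_k (-1)^k b_k.
= (5) + (-11) + (9) + (-5) + (5)
= 3

3


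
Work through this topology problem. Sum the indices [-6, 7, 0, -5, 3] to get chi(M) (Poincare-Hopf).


Poincare-Hopf: chi(M) = sum of indices of zeros.
chi = (-6) + (7) + (0) + (-5) + (3) = -1

-1


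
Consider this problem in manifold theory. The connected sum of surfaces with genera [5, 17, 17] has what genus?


Genus is additive under connected sum of orientable surfaces.
g = 5 + 17 + 17 = 39

39


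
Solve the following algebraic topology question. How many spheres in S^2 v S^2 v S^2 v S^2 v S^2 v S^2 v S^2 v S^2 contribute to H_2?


For a wedge of spheres, H_k (k>0) is free on one generator per sphere of dimension k.
Spheres of dimension 2: count = 8.
b_2 = 8

8


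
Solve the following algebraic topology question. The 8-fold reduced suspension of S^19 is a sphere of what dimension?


Each suspension raises dimension by 1: Sigma S^n = S^{n+1}.
Sigma^8 S^19 = S^{19+8} = S^27

27


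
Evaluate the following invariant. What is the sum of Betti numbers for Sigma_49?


For Sigma_49: b_0 = 1, b_1 = 2g = 98, b_2 = 1.
Total = 1 + 98 + 1 = 100

100


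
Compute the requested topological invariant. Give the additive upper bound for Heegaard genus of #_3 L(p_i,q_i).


Heegaard genus satisfies g(A#B) <= g(A) + g(B).
Each lens space has g = 1.
Upper bound: 3 * 1 = 3

3


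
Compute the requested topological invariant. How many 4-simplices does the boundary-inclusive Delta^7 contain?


Delta^7 has 7+1 vertices. A 4-face is a choice of 4+1 vertices.
f_4 = C(7+1, 4+1) = C(8,5) = 56

56


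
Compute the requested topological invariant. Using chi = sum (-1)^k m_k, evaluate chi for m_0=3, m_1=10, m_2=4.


Morse theory: chi(M) = sum_k (-1)^k m_k where m_k = #(index-k critical points).
= (3) + (-10) + (4) = -3

-3


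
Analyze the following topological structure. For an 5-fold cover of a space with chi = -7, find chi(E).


For a finite covering: chi(E) = (number of sheets) * chi(B).
chi(E) = 5 * (-7) = -35

-35


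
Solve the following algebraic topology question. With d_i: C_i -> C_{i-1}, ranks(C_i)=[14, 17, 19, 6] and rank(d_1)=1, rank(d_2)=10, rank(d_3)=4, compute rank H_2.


rank H_k = rank(ker d_k) - rank(im d_{k+1}).
rank(ker d_2) = rank(C_2) - rank(d_2) = 19 - 10 = 9.
rank(im d_{2+1}) = 4.
rank H_2 = 9 - 4 = 5

5


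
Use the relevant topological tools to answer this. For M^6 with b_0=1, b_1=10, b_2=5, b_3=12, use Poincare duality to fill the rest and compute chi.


By Poincare duality b_k = b_{6-k}, so full Betti numbers: b_0=1, b_1=10, b_2=5, b_3=12, b_4=5, b_5=10, b_6=1.
chi = sum (-1)^k b_k = -20

-20


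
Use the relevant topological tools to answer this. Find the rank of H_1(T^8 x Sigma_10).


pi_1(A x B) = pi_1(A) x pi_1(B); rank of abelianization = b_1.
b_1(T^8) = 8, b_1(Sigma_10) = 2*10 = 20.
b_1(product) = 8 + 20 = 28

28


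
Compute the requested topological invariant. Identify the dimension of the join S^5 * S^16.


Join of spheres: S^m * S^n = S^{m+n+1}.
dim = 5 + 16 + 1 = 22

22


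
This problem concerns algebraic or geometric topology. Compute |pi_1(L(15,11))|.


pi_1(L(p,q)) = Z/pZ for any q coprime to p.
|pi_1(L(15,11))| = 15

15


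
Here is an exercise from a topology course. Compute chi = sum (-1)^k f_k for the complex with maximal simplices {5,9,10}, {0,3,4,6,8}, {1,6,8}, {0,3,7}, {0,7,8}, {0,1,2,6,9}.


Enumerate all faces; f-vector: f_0=11, f_1=26, f_2=24, f_3=10, f_4=2.
chi = sum (-1)^k f_k = 1

1


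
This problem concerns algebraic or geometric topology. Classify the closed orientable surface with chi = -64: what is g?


chi = 2 - 2g for closed orientable surfaces.
-64 = 2 - 2g
2g = 2 - (-64) = 66
g = 33

33


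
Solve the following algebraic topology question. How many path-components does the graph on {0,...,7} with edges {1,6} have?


Run DFS/union-find over 8 vertices.
V = 8, E = 1.
Number of components = 7

7


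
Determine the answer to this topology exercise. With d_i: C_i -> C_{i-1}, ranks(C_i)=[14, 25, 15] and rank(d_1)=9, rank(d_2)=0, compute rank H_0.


rank H_k = rank(ker d_k) - rank(im d_{k+1}).
rank(ker d_0) = rank(C_0) - rank(d_0) = 14 - 0 = 14.
rank(im d_{0+1}) = 9.
rank H_0 = 14 - 9 = 5

5


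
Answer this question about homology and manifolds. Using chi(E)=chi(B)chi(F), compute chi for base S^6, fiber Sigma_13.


chi(S^6) = 2 (n even), chi(Sigma_13) = 2 - 2*13 = -24.
chi(E) = 2 * (-24) = -48

-48


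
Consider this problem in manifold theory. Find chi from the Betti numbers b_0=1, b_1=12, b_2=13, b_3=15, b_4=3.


chi = sum_k (-1)^k b_k.
= (1) + (-12) + (13) + (-15) + (3)
= -10

-10


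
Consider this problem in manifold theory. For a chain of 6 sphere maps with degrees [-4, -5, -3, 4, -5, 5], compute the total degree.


Degree is multiplicative: deg(composition) = product of degrees.
= (-4) * (-5) * (-3) * (4) * (-5) * (5) = 6000

6000


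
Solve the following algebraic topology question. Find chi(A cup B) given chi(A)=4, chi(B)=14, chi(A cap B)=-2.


chi(A cup B) = chi(A) + chi(B) - chi(A cap B)
= 4 + (14) - (-2)
= 20

20


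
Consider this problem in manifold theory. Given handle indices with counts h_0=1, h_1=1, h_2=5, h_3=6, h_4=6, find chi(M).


Handles of index k contribute (-1)^k to chi (same as CW cells).
chi = (1) + (-1) + (5) + (-6) + (6) = 5

5


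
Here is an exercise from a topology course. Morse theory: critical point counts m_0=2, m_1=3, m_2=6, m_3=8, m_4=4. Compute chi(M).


Morse theory: chi(M) = sum_k (-1)^k m_k where m_k = #(index-k critical points).
= (2) + (-3) + (6) + (-8) + (4) = 1

1


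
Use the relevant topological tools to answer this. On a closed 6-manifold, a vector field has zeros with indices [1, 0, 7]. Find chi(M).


Poincare-Hopf: chi(M) = sum of indices of zeros.
chi = (1) + (0) + (7) = 8

8


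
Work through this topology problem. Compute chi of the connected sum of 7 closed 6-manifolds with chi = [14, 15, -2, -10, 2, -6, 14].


For n-manifolds: chi(A#B) = chi(A) + chi(B) - chi(S^6).
chi(S^6) = 1 + (-1)^6 = 2.
chi(#) = (sum chi_i) - (7-1)*chi(S^6) = 27 - 6*2 = 15

15


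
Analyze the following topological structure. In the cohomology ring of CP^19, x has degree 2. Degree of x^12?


|x| = 2 in H^*(CP^n).
|x^12| = 12 * |x| = 12 * 2 = 24

24


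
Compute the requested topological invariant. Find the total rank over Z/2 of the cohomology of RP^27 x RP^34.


dim H^*(RP^n; Z/2) = n+1 (one Z/2 in each degree 0..n).
Total Betti number is multiplicative.
Total = (27+1) * (34+1) = 28 * 35 = 980

980


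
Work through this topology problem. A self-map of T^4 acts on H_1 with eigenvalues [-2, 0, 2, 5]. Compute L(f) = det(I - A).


For a torus self-map: L(f) = det(I - A) where A acts on H_1.
L(f) = (1--2) * (1-0) * (1-2) * (1-5) = 3 * 1 * -1 * -4 = 12

12


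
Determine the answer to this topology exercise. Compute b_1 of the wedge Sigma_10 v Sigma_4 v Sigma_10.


For a wedge X v Y: reduced H_k(X v Y) = H_k(X) + H_k(Y).
Each Sigma_g contributes b_1 = 2g.
b_1 = 20 + 8 + 20 = 48

48


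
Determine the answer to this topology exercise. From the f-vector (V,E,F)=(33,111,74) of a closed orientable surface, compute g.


chi = V - E + F = 33 - 111 + 74 = -4
For orientable closed surface: chi = 2 - 2g, so g = (2 - chi)/2.
g = (2 - (-4)) / 2 = 6 / 2 = 3

3


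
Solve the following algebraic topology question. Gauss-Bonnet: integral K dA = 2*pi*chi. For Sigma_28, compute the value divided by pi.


Gauss-Bonnet: integral K dA = 2*pi*chi(M).
chi(Sigma_28) = 2 - 2*28 = -54.
(integral K dA)/pi = 2*chi = 2*(-54) = -108

-108


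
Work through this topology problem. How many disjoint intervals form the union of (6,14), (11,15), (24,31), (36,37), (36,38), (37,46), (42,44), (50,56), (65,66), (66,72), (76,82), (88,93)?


Sort and merge overlapping open intervals.
Merged: (6,15), (24,31), (36,46), (50,56), (65,66), (66,72), (76,82), (88,93).
Number of components = 8

8


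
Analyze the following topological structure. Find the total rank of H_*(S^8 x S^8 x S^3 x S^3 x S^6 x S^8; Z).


Total Betti number is multiplicative under products.
Each S^d (d>=1) has total Betti number 2.
There are 6 sphere factors.
Total = 2^6 = 64

64


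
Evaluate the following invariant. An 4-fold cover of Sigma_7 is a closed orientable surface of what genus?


For an n-sheeted cover: chi(E) = n * chi(B).
chi(Sigma_7) = 2 - 2*7 = -12.
chi(E) = 4 * (-12) = -48.
genus(E) = (2 - chi(E))/2 = (2 - (-48))/2 = 50/2 = 25

25


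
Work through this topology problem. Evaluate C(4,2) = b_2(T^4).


By the Kunneth formula, b_k(T^n) = C(n,k).
b_2(T^4) = C(4,2).
C(4,2) = 4!/(2!*2!) = 6

6


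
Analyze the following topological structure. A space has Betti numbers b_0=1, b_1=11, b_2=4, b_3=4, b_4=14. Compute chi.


chi = sum_k (-1)^k b_k.
= (1) + (-11) + (4) + (-4) + (14)
= 4

4


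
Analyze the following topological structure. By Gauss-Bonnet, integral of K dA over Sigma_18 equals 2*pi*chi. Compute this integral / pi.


Gauss-Bonnet: integral K dA = 2*pi*chi(M).
chi(Sigma_18) = 2 - 2*18 = -34.
(integral K dA)/pi = 2*chi = 2*(-34) = -68

-68


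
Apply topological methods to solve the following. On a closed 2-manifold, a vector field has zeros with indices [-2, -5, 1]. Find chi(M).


Poincare-Hopf: chi(M) = sum of indices of zeros.
chi = (-2) + (-5) + (1) = -6

-6


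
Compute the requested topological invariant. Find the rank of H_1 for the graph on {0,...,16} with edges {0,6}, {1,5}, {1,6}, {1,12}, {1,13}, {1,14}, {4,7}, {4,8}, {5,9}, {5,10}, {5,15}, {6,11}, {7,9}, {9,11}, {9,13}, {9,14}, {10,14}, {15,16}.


b_1 = E - V + (number of components).
E = 18, V = 17, components = 3.
b_1 = 18 - 17 + 3 = 4

4


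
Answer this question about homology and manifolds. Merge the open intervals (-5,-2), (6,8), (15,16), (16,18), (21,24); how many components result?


Sort and merge overlapping open intervals.
Merged: (-5,-2), (6,8), (15,16), (16,18), (21,24).
Number of components = 5

5


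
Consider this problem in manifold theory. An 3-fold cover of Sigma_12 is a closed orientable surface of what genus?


For an n-sheeted cover: chi(E) = n * chi(B).
chi(Sigma_12) = 2 - 2*12 = -22.
chi(E) = 3 * (-22) = -66.
genus(E) = (2 - chi(E))/2 = (2 - (-66))/2 = 68/2 = 34

34


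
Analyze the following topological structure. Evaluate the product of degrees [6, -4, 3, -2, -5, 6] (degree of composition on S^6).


Degree is multiplicative: deg(composition) = product of degrees.
= (6) * (-4) * (3) * (-2) * (-5) * (6) = -4320

-4320


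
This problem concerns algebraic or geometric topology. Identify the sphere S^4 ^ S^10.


S^m ^ S^n = S^{m+n}.
k = 4 + 10 = 14

14


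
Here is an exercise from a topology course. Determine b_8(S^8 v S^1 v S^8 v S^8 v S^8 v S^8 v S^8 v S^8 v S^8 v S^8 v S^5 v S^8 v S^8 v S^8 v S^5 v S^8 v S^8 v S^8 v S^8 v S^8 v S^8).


For a wedge of spheres, H_k (k>0) is free on one generator per sphere of dimension k.
Spheres of dimension 8: count = 18.
b_8 = 18

18


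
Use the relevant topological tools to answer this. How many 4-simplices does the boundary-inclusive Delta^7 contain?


Delta^7 has 7+1 vertices. A 4-face is a choice of 4+1 vertices.
f_4 = C(7+1, 4+1) = C(8,5) = 56

56


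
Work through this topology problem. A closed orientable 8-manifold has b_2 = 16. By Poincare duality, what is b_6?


Poincare duality for closed orientable n-manifolds: b_k = b_{n-k}.
Here n = 8, so b_6 = b_2 = 16

16


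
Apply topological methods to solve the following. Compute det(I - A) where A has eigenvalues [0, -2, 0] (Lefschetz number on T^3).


For a torus self-map: L(f) = det(I - A) where A acts on H_1.
L(f) = (1-0) * (1--2) * (1-0) = 1 * 3 * 1 = 3

3


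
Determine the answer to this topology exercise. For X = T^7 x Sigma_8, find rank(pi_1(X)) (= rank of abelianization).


pi_1(A x B) = pi_1(A) x pi_1(B); rank of abelianization = b_1.
b_1(T^7) = 7, b_1(Sigma_8) = 2*8 = 16.
b_1(product) = 7 + 16 = 23

23


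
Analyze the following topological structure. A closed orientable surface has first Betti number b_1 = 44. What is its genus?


For a closed orientable surface: b_1 = 2g.
44 = 2g
g = 44 / 2 = 22

22


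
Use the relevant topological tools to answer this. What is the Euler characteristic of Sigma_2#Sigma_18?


chi(Sigma_2) = 2 - 2*2 = -2
chi(Sigma_18) = 2 - 2*18 = -34
For surfaces: chi(A#B) = chi(A) + chi(B) - 2.
chi = -2 + -34 - 2 = -38

-38


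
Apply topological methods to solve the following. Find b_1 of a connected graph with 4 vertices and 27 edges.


For a connected graph: rank(pi_1) = b_1 = E - V + 1 = 1 - chi.
chi = V - E = 4 - 27 = -23.
rank = 1 - (-23) = 27 - 4 + 1 = 24

24


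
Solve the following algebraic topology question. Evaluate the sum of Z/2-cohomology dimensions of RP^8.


H^k(RP^8; Z/2) = Z/2 for each 0 <= k <= 8.
Total dimension = 8 + 1 = 9

9


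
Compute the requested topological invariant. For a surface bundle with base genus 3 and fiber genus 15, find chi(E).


For a fiber bundle F -> E -> B (with CW structure): chi(E) = chi(B) * chi(F).
chi(Sigma_3) = -4, chi(Sigma_15) = -28.
chi(E) = (-4) * (-28) = 112

112


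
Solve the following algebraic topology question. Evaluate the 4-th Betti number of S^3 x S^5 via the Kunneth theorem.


Each S^d has Poincare polynomial 1 + t^d.
The product S^3 x S^5 has Poincare polynomial prod(1+t^d_i).
Expanding: b_0=1, b_3=1, b_5=1, b_8=1.
b_4 = 0

0


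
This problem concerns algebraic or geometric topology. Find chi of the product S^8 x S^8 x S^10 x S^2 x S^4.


chi is multiplicative: chi(X x Y) = chi(X) chi(Y).
Each even-dim sphere has chi = 2. There are 5 factors.
chi = 2^5 = 32

32


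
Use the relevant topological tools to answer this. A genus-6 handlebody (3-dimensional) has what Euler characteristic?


A genus-g handlebody deformation retracts to a wedge of g circles.
chi(vee_g S^1) = 1 - g.
chi(H_6) = 1 - 6 = -5

-5


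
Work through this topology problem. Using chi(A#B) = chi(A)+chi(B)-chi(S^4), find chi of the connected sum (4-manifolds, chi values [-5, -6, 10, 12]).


For n-manifolds: chi(A#B) = chi(A) + chi(B) - chi(S^4).
chi(S^4) = 1 + (-1)^4 = 2.
chi(#) = (sum chi_i) - (4-1)*chi(S^4) = 11 - 3*2 = 5

5


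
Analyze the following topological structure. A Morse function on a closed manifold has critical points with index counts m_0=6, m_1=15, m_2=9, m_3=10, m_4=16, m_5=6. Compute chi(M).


Morse theory: chi(M) = sum_k (-1)^k m_k where m_k = #(index-k critical points).
= (6) + (-15) + (9) + (-10) + (16) + (-6) = 0

0


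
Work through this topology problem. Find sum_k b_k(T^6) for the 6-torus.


b_k(T^6) = C(6,k), so the sum over k is sum_k C(6,k) = 2^6.
Total = 2^6 = 64

64


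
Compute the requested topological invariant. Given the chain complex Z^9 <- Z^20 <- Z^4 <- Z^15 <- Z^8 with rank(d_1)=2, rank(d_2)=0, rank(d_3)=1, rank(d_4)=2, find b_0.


rank H_k = rank(ker d_k) - rank(im d_{k+1}).
rank(ker d_0) = rank(C_0) - rank(d_0) = 9 - 0 = 9.
rank(im d_{0+1}) = 2.
rank H_0 = 9 - 2 = 7

7


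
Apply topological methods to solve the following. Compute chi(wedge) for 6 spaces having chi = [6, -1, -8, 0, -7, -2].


chi(A v B) = chi(A) + chi(B) - 1 (one point identified).
For 6 spaces: chi = (sum chi_i) - (6 - 1).
sum = -12; chi = -12 - 5 = -17

-17


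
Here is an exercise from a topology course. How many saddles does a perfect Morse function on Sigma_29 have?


A perfect Morse function has m_k = b_k.
For Sigma_29: b_0=1, b_1=2g=58, b_2=1.
Saddles m_1 = 2g = 58

58


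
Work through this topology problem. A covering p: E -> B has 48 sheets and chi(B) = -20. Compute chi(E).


For a finite covering: chi(E) = (number of sheets) * chi(B).
chi(E) = 48 * (-20) = -960

-960


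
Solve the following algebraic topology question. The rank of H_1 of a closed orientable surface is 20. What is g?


For a closed orientable surface: b_1 = 2g.
20 = 2g
g = 20 / 2 = 10

10


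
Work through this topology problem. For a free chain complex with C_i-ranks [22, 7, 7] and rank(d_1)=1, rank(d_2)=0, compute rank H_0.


rank H_k = rank(ker d_k) - rank(im d_{k+1}).
rank(ker d_0) = rank(C_0) - rank(d_0) = 22 - 0 = 22.
rank(im d_{0+1}) = 1.
rank H_0 = 22 - 1 = 21

21


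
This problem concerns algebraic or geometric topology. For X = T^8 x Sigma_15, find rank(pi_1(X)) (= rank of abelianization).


pi_1(A x B) = pi_1(A) x pi_1(B); rank of abelianization = b_1.
b_1(T^8) = 8, b_1(Sigma_15) = 2*15 = 30.
b_1(product) = 8 + 30 = 38

38


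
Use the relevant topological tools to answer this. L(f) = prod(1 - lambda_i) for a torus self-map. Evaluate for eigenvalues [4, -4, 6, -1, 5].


For a torus self-map: L(f) = det(I - A) where A acts on H_1.
L(f) = (1-4) * (1--4) * (1-6) * (1--1) * (1-5) = -3 * 5 * -5 * 2 * -4 = -600

-600


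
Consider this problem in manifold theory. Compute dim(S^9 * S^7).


Join of spheres: S^m * S^n = S^{m+n+1}.
dim = 9 + 7 + 1 = 17

17


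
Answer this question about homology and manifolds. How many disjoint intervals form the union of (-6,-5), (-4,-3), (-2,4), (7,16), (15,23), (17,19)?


Sort and merge overlapping open intervals.
Merged: (-6,-5), (-4,-3), (-2,4), (7,23).
Number of components = 4

4


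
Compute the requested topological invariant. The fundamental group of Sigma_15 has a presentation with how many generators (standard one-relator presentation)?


Standard presentation: pi_1(Sigma_g) = <a_1,b_1,...,a_g,b_g | [a_1,b_1]...[a_g,b_g] = 1>.
Number of generators = 2g = 2*15 = 30

30


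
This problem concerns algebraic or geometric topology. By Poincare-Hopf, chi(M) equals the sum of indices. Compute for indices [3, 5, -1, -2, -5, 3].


Poincare-Hopf: chi(M) = sum of indices of zeros.
chi = (3) + (5) + (-1) + (-2) + (-5) + (3) = 3

3


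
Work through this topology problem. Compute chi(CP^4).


CP^4 has one cell in each even dimension 0, 2, ..., 2*4 (4+1 cells total).
All cells are even-dimensional, so chi = number of cells.
chi = 4 + 1 = 5

5


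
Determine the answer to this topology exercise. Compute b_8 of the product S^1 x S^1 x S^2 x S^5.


Each S^d has Poincare polynomial 1 + t^d.
The product S^1 x S^1 x S^2 x S^5 has Poincare polynomial prod(1+t^d_i).
Expanding: b_0=1, b_1=2, b_2=2, b_3=2, b_4=1, b_5=1, b_6=2, b_7=2, b_8=2, b_9=1.
b_8 = 2

2


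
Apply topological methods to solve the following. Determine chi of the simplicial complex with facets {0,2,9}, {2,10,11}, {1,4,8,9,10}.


Enumerate all faces; f-vector: f_0=8, f_1=16, f_2=12, f_3=5, f_4=1.
chi = sum (-1)^k f_k = 0

0


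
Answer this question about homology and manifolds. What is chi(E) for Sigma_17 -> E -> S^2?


chi(S^2) = 2 (n even), chi(Sigma_17) = 2 - 2*17 = -32.
chi(E) = 2 * (-32) = -64

-64


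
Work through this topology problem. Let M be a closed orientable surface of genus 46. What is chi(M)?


For a closed orientable surface of genus g: chi = 2 - 2g.
Here g = 46.
chi = 2 - 2*46 = 2 - 92 = -90

-90


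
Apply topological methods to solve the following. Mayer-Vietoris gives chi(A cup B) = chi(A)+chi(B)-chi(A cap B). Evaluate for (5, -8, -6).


chi(A cup B) = chi(A) + chi(B) - chi(A cap B)
= 5 + (-8) - (-6)
= 3

3


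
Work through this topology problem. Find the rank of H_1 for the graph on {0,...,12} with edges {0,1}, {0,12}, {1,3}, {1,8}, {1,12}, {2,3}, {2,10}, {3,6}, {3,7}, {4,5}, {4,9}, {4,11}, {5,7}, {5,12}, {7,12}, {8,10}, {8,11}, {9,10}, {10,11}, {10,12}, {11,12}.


b_1 = E - V + (number of components).
E = 21, V = 13, components = 1.
b_1 = 21 - 13 + 1 = 9

9


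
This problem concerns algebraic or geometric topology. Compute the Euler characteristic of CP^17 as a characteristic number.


For any closed oriented manifold, <e(TM),[M]> = chi(M).
chi(CP^17) = 17+1 = 18

18


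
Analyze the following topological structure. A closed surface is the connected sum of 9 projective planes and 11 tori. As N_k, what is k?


Since a >= 1, the sum is non-orientable; each T^2 can be replaced by RP^2 # RP^2 (since T^2#RP^2 = 3RP^2).
Total crosscaps k = 9 + 2*11 = 31.
Check via chi: chi = 9*1 + 11*0 - (9+11-1)*2 = -29 = 2 - k = -29. Consistent.

31


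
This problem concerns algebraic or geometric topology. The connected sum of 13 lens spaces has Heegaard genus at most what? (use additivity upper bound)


Heegaard genus satisfies g(A#B) <= g(A) + g(B).
Each lens space has g = 1.
Upper bound: 13 * 1 = 13

13


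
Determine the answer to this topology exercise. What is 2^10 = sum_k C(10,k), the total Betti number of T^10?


b_k(T^10) = C(10,k), so the sum over k is sum_k C(10,k) = 2^10.
Total = 2^10 = 1024

1024


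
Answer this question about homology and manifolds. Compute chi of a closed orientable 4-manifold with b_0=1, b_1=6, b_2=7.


By Poincare duality b_k = b_{4-k}, so full Betti numbers: b_0=1, b_1=6, b_2=7, b_3=6, b_4=1.
chi = sum (-1)^k b_k = -3

-3


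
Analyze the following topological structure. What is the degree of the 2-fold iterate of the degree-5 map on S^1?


deg(f) = 5. Degree is multiplicative: deg(f^2) = (deg f)^2.
deg(f^2) = (5)^2 = 25

25


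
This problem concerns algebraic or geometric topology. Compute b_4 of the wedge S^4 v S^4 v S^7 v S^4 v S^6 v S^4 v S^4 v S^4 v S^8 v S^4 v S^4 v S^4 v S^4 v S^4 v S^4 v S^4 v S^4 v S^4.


For a wedge of spheres, H_k (k>0) is free on one generator per sphere of dimension k.
Spheres of dimension 4: count = 15.
b_4 = 15

15


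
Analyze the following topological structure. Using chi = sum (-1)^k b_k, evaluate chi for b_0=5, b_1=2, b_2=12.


chi = sum_k (-1)^k b_k.
= (5) + (-2) + (12)
= 15

15


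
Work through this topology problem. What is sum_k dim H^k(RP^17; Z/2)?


H^k(RP^17; Z/2) = Z/2 for each 0 <= k <= 17.
Total dimension = 17 + 1 = 18

18


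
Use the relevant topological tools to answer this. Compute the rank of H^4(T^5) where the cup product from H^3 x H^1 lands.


Cup product: H^p x H^q -> H^{p+q}; here p+q = 3+1 = 4.
rank H^k(T^n) = C(n,k).
C(5,4) = 5

5


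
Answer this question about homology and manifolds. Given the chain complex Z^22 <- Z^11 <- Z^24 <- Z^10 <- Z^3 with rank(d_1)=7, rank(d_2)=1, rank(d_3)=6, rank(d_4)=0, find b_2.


rank H_k = rank(ker d_k) - rank(im d_{k+1}).
rank(ker d_2) = rank(C_2) - rank(d_2) = 24 - 1 = 23.
rank(im d_{2+1}) = 6.
rank H_2 = 23 - 6 = 17

17


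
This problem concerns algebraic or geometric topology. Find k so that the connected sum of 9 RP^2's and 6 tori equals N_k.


Since a >= 1, the sum is non-orientable; each T^2 can be replaced by RP^2 # RP^2 (since T^2#RP^2 = 3RP^2).
Total crosscaps k = 9 + 2*6 = 21.
Check via chi: chi = 9*1 + 6*0 - (9+6-1)*2 = -19 = 2 - k = -19. Consistent.

21


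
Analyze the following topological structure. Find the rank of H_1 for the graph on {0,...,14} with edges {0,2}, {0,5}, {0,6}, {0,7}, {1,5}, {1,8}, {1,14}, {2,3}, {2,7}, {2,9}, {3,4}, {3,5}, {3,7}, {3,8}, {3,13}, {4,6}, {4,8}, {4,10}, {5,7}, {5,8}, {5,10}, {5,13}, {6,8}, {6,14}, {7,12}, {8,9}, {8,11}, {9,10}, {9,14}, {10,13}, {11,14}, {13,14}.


b_1 = E - V + (number of components).
E = 32, V = 15, components = 1.
b_1 = 32 - 15 + 1 = 18

18


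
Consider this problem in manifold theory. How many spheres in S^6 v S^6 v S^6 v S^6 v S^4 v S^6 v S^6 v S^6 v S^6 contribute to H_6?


For a wedge of spheres, H_k (k>0) is free on one generator per sphere of dimension k.
Spheres of dimension 6: count = 8.
b_6 = 8

8


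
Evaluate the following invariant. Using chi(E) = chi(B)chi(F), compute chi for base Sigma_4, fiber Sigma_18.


For a fiber bundle F -> E -> B (with CW structure): chi(E) = chi(B) * chi(F).
chi(Sigma_4) = -6, chi(Sigma_18) = -34.
chi(E) = (-6) * (-34) = 204

204


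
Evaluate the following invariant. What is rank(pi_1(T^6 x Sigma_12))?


pi_1(A x B) = pi_1(A) x pi_1(B); rank of abelianization = b_1.
b_1(T^6) = 6, b_1(Sigma_12) = 2*12 = 24.
b_1(product) = 6 + 24 = 30

30


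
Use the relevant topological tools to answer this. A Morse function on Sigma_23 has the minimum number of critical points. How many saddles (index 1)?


A perfect Morse function has m_k = b_k.
For Sigma_23: b_0=1, b_1=2g=46, b_2=1.
Saddles m_1 = 2g = 46

46


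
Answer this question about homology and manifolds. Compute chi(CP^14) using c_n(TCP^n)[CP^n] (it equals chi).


For any closed oriented manifold, <e(TM),[M]> = chi(M).
chi(CP^14) = 14+1 = 15

15


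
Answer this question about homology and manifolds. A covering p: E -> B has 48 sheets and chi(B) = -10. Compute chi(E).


For a finite covering: chi(E) = (number of sheets) * chi(B).
chi(E) = 48 * (-10) = -480

-480


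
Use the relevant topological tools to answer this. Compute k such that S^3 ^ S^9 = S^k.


S^m ^ S^n = S^{m+n}.
k = 3 + 9 = 12

12


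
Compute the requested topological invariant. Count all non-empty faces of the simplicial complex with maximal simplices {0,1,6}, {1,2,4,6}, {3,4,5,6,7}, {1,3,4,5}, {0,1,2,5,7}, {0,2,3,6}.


Each maximal simplex on m vertices has 2^m - 1 nonempty faces.
Take the union (dedupe shared faces).
Total distinct faces = 82

82


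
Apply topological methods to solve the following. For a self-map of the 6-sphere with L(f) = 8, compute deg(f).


L(f) = 1 + (-1)^6 deg(f) on S^6.
8 = 1 + (-1)^6 * deg(f)
(-1)^6 * deg(f) = 7
deg(f) = 7

7


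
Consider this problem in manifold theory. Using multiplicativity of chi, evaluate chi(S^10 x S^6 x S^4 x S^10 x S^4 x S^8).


chi is multiplicative: chi(X x Y) = chi(X) chi(Y).
Each even-dim sphere has chi = 2. There are 6 factors.
chi = 2^6 = 64

64


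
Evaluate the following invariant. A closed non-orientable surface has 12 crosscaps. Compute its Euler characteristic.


For a non-orientable closed surface with k crosscaps: chi = 2 - k.
Here k = 12.
chi = 2 - 12 = -10

-10


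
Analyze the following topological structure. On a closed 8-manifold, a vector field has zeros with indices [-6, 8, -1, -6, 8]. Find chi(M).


Poincare-Hopf: chi(M) = sum of indices of zeros.
chi = (-6) + (8) + (-1) + (-6) + (8) = 3

3


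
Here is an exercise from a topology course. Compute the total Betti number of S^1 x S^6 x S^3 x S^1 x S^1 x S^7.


Total Betti number is multiplicative under products.
Each S^d (d>=1) has total Betti number 2.
There are 6 sphere factors.
Total = 2^6 = 64

64


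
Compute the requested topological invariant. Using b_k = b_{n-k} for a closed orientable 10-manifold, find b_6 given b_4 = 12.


Poincare duality for closed orientable n-manifolds: b_k = b_{n-k}.
Here n = 10, so b_6 = b_4 = 12

12


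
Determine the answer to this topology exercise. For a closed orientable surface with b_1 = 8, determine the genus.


For a closed orientable surface: b_1 = 2g.
8 = 2g
g = 8 / 2 = 4

4


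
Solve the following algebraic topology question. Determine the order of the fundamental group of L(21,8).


pi_1(L(p,q)) = Z/pZ for any q coprime to p.
|pi_1(L(21,8))| = 21

21


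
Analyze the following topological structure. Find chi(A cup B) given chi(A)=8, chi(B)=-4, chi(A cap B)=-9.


chi(A cup B) = chi(A) + chi(B) - chi(A cap B)
= 8 + (-4) - (-9)
= 13

13


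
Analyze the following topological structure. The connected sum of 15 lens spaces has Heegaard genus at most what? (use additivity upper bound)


Heegaard genus satisfies g(A#B) <= g(A) + g(B).
Each lens space has g = 1.
Upper bound: 15 * 1 = 15

15


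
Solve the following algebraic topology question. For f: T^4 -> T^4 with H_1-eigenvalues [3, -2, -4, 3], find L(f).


For a torus self-map: L(f) = det(I - A) where A acts on H_1.
L(f) = (1-3) * (1--2) * (1--4) * (1-3) = -2 * 3 * 5 * -2 = 60

60


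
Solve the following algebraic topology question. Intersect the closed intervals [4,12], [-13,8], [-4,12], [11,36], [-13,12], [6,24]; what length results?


Intersection = [max(a_i), min(b_i)] = [11, 8].
Since 11 > 8, the intersection is empty.
Length = 0

0


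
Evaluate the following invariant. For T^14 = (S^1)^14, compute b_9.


By the Kunneth formula, b_k(T^n) = C(n,k).
b_9(T^14) = C(14,9).
C(14,9) = 14!/(9!*5!) = 2002

2002


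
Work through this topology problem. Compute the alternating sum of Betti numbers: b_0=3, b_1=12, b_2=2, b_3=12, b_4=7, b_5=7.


chi = sum_k (-1)^k b_k.
= (3) + (-12) + (2) + (-12) + (7) + (-7)
= -19

-19


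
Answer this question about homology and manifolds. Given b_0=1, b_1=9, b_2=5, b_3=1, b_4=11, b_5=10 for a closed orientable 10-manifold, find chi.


By Poincare duality b_k = b_{10-k}, so full Betti numbers: b_0=1, b_1=9, b_2=5, b_3=1, b_4=11, b_5=10, b_6=11, b_7=1, b_8=5, b_9=9, b_10=1.
chi = sum (-1)^k b_k = 4

4


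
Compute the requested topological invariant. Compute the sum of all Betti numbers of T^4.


b_k(T^4) = C(4,k), so the sum over k is sum_k C(4,k) = 2^4.
Total = 2^4 = 16

16


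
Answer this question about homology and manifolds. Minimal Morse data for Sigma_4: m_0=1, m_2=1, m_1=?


A perfect Morse function has m_k = b_k.
For Sigma_4: b_0=1, b_1=2g=8, b_2=1.
Saddles m_1 = 2g = 8

8


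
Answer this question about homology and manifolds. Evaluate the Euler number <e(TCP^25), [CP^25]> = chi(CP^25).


For any closed oriented manifold, <e(TM),[M]> = chi(M).
chi(CP^25) = 25+1 = 26

26
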